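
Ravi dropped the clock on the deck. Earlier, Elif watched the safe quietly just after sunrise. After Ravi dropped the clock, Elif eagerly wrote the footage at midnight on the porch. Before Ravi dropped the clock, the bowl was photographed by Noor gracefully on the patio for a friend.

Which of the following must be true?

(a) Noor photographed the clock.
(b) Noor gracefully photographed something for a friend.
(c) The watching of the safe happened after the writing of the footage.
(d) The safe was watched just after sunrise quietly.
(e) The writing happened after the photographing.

(a) Not entailed — Noor photographed the bowl, not the clock; the clock belongs to the dropping event.
(b) Entailed — the original entails any weakening of itself; this just drops 'on the patio' and generalizes the patient.
(c) Not entailed — the narrative places the watching before the writing, not after.
(d) Entailed — generalizing the agent leaves a sub-description the original still satisfies.
(e) Entailed — the narrative places the photographing before the writing.

(b), (d), (e)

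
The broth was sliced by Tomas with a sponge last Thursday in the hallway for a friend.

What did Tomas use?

'with a sponge' marks the instrument of the slicing event.

a sponge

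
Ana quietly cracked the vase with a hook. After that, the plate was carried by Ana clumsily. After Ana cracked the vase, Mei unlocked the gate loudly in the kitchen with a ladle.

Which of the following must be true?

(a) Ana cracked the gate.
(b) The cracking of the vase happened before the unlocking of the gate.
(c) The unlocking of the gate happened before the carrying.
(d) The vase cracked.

(b), (d)

(a) Not entailed — Ana cracked the vase, not the gate; the gate belongs to the unlocking event.
(b) Entailed — the narrative places the cracking before the unlocking.
(c) Not entailed — the narrative doesn't order the unlocking relative to the carrying.
(d) Entailed — 'Ana cracked the vase' is causative; it entails the inchoative 'the vase cracked'.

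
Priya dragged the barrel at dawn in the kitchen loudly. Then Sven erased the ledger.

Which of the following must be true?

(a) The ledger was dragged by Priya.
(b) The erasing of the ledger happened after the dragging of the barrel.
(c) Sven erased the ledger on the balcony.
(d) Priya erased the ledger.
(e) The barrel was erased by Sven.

(b)

(a) Not entailed — Priya dragged the barrel, not the ledger; the ledger belongs to the erasing event.
(b) Entailed — the narrative places the dragging before the erasing.
(c) Not entailed — 'on the balcony' adds information not in the original event.
(d) Not entailed — the passage has Sven erasing the ledger, not Priya.
(e) Not entailed — Sven erased the ledger, not the barrel; the barrel belongs to the dragging event.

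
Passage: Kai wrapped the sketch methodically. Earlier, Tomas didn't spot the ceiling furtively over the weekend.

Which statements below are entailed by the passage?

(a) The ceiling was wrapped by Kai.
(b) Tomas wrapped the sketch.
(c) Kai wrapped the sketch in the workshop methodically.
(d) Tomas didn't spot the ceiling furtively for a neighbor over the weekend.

(d)

(a) Not entailed — Kai wrapped the sketch, not the ceiling; the ceiling belongs to the spotting event.
(b) Not entailed — the passage has Kai wrapping the sketch, not Tomas.
(c) Not entailed — 'in the workshop' adds information not in the original event.
(d) Entailed — under negation, adding a further restriction is entailed: if no such spotting event occurred, none occurred for a neighbor either.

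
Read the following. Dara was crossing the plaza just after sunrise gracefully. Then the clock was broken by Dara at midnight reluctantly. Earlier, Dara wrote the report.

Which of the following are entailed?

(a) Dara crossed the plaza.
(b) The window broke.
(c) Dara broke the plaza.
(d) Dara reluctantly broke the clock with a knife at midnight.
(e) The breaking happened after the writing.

(a) Not entailed — 'was crossing' is progressive on an accomplishment; it does not entail the completed 'crossed'.
(b) Not entailed — the clock is what broke, not the window.
(c) Not entailed — Dara broke the clock, not the plaza; the plaza belongs to the crossing event.
(d) Not entailed — 'with a knife' adds information not in the original event.
(e) Entailed — the narrative places the writing before the breaking.

(e)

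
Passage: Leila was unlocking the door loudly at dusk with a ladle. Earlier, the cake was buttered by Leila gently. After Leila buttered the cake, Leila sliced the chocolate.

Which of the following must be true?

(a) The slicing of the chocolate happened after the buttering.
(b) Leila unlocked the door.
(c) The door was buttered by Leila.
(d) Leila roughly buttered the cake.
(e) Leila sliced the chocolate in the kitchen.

(a)

(a) Entailed — the narrative places the buttering before the slicing.
(b) Not entailed — 'was unlocking' is progressive on an accomplishment; it does not entail the completed 'unlocked'.
(c) Not entailed — Leila buttered the cake, not the door; the door belongs to the unlocking event.
(d) Not entailed — 'roughly' adds a manner not in (and inconsistent with) the original.
(e) Not entailed — 'in the kitchen' adds information not in the original event.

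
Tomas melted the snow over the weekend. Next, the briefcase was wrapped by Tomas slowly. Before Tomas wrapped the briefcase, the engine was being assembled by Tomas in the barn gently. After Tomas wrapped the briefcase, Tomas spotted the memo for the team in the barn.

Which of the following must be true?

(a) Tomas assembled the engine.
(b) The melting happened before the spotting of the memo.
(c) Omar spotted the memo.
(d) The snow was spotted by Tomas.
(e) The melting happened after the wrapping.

(b)

(a) Not entailed — 'was assembling' is progressive on an accomplishment; it does not entail the completed 'assembled'.
(b) Entailed — the narrative places the melting before the spotting.
(c) Not entailed — the passage has Tomas spotting the memo, not Omar.
(d) Not entailed — Tomas spotted the memo, not the snow; the snow belongs to the melting event.
(e) Not entailed — the narrative places the melting before the wrapping, not after.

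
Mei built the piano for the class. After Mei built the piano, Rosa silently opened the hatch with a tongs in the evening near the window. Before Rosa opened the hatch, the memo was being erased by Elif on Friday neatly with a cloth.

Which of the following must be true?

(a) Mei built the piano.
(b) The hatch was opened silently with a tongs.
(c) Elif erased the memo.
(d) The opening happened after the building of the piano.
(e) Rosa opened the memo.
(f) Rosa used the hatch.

(a), (b), (d)

(a) Entailed — every conjunct here is already in the original building event.
(b) Entailed — the original entails any weakening of itself; this just drops 'near the window', 'in the evening' and generalizes the agent.
(c) Not entailed — 'was erasing' is progressive on an accomplishment; it does not entail the completed 'erased'.
(d) Entailed — the narrative places the building before the opening.
(e) Not entailed — Rosa opened the hatch, not the memo; the memo belongs to the erasing event.
(f) Not entailed — the hatch is the patient, not an instrument — Rosa used a tongs.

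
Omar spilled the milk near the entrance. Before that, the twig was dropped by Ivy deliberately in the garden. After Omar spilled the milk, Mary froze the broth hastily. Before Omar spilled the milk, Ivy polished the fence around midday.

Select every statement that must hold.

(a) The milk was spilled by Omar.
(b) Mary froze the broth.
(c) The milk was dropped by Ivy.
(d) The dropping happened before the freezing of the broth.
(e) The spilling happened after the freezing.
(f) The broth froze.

(a), (b), (d), (f)

(a) Entailed — dropping 'near the entrance' leaves a sub-description the original still satisfies.
(b) Entailed — every conjunct here is already in the original freezing event.
(c) Not entailed — Ivy dropped the twig, not the milk; the milk belongs to the spilling event.
(d) Entailed — the narrative places the dropping before the freezing.
(e) Not entailed — the narrative places the spilling before the freezing, not after.
(f) Entailed — 'Mary froze the broth' is causative; it entails the inchoative 'the broth froze'.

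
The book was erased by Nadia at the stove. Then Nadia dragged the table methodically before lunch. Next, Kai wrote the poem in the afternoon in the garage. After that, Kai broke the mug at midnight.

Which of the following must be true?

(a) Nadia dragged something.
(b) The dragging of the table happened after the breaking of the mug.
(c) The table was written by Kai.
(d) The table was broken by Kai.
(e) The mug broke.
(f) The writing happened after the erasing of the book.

(a) Entailed — dropping 'before lunch', 'methodically' and generalizing the patient leaves a sub-description the original still satisfies.
(b) Not entailed — the narrative places the dragging before the breaking, not after.
(c) Not entailed — Kai wrote the poem, not the table; the table belongs to the dragging event.
(d) Not entailed — Kai broke the mug, not the table; the table belongs to the dragging event.
(e) Entailed — 'Kai broke the mug' is causative; it entails the inchoative 'the mug broke'.
(f) Entailed — the narrative places the erasing before the writing.

(a), (e), (f)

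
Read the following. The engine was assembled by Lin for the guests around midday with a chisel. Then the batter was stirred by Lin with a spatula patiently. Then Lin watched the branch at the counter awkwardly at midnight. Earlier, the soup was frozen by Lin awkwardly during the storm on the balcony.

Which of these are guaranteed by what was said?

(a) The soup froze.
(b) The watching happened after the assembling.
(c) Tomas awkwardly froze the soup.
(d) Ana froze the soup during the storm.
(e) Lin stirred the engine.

(a) Entailed — 'Lin froze the soup' is causative; it entails the inchoative 'the soup froze'.
(b) Entailed — the narrative places the assembling before the watching.
(c) Not entailed — the passage has Lin freezing the soup, not Tomas.
(d) Not entailed — the passage has Lin freezing the soup, not Ana.
(e) Not entailed — Lin stirred the batter, not the engine; the engine belongs to the assembling event.

(a), (b)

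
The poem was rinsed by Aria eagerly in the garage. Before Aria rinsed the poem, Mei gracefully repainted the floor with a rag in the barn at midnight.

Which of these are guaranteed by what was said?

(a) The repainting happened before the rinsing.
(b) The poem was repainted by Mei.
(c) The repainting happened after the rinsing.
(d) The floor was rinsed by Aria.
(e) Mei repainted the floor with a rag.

(a) Entailed — the narrative places the repainting before the rinsing.
(b) Not entailed — Mei repainted the floor, not the poem; the poem belongs to the rinsing event.
(c) Not entailed — the narrative places the repainting before the rinsing, not after.
(d) Not entailed — Aria rinsed the poem, not the floor; the floor belongs to the repainting event.
(e) Entailed — dropping 'in the barn', 'at midnight', 'gracefully' leaves a sub-description the original still satisfies.

(a), (e)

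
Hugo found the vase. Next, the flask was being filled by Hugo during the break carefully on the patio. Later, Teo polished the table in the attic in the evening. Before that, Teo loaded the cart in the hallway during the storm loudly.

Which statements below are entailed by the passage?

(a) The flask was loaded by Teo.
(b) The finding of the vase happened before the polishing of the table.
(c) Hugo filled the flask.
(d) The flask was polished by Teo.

(a) Not entailed — Teo loaded the cart, not the flask; the flask belongs to the filling event.
(b) Entailed — the narrative places the finding before the polishing.
(c) Not entailed — 'was filling' is progressive on an accomplishment; it does not entail the completed 'filled'.
(d) Not entailed — Teo polished the table, not the flask; the flask belongs to the filling event.

(b)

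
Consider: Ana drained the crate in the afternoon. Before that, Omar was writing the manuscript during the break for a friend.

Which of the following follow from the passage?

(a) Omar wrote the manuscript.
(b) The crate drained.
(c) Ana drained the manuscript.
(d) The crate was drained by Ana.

(a) Not entailed — 'was writing' is progressive on an accomplishment; it does not entail the completed 'wrote'.
(b) Entailed — 'Ana drained the crate' is causative; it entails the inchoative 'the crate drained'.
(c) Not entailed — Ana drained the crate, not the manuscript; the manuscript belongs to the writing event.
(d) Entailed — dropping 'in the afternoon' leaves a sub-description the original still satisfies.

(b), (d)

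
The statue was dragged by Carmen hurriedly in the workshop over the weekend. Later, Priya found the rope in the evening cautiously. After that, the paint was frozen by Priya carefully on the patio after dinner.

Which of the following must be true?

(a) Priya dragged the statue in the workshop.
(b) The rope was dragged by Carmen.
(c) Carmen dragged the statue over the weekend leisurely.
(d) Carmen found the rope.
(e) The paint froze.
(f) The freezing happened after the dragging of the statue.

(a) Not entailed — the passage has Carmen dragging the statue, not Priya.
(b) Not entailed — Carmen dragged the statue, not the rope; the rope belongs to the finding event.
(c) Not entailed — 'leisurely' adds a manner not in (and inconsistent with) the original.
(d) Not entailed — the passage has Priya finding the rope, not Carmen.
(e) Entailed — 'Priya froze the paint' is causative; it entails the inchoative 'the paint froze'.
(f) Entailed — the narrative places the dragging before the freezing.

(e), (f)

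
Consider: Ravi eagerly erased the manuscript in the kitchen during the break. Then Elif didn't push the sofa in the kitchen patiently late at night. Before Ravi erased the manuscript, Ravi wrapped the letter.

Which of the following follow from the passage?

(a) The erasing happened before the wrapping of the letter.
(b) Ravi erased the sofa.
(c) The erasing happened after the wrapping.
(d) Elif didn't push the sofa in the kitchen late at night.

(c)

(a) Not entailed — the narrative places the wrapping before the erasing, not after.
(b) Not entailed — Ravi erased the manuscript, not the sofa; the sofa belongs to the pushing event.
(c) Entailed — the narrative places the wrapping before the erasing.
(d) Not entailed — dropping 'patiently' under negation is not valid — the original leaves open that Elif pushed the sofa some other way.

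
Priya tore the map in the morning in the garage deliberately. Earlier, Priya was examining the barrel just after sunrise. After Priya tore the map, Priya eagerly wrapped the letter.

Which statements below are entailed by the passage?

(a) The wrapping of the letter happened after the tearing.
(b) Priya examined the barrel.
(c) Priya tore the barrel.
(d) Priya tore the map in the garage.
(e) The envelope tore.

(a) Entailed — the narrative places the tearing before the wrapping.
(b) Entailed — 'examine' is an activity; 'was examining' entails that some examining happened, so 'examined' holds.
(c) Not entailed — Priya tore the map, not the barrel; the barrel belongs to the examining event.
(d) Entailed — every conjunct here is already in the original tearing event.
(e) Not entailed — the map is what tore, not the envelope.

(a), (b), (d)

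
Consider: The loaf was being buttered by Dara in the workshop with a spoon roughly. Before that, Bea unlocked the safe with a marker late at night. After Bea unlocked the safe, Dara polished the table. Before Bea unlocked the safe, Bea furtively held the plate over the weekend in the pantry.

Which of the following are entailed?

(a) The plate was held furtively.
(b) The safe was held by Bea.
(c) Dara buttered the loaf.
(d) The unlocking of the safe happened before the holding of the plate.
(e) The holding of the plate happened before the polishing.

(a) Entailed — this follows by dropping conjuncts from the holding event's description.
(b) Not entailed — Bea held the plate, not the safe; the safe belongs to the unlocking event.
(c) Not entailed — 'was buttering' is progressive on an accomplishment; it does not entail the completed 'buttered'.
(d) Not entailed — the narrative places the holding before the unlocking, not after.
(e) Entailed — the narrative places the holding before the polishing.

(a), (e)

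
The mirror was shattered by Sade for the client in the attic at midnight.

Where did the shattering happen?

'in the attic' marks the location of the shattering event.

in the attic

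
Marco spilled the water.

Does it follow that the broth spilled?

no

Nothing is said about any broth; only the water is affected.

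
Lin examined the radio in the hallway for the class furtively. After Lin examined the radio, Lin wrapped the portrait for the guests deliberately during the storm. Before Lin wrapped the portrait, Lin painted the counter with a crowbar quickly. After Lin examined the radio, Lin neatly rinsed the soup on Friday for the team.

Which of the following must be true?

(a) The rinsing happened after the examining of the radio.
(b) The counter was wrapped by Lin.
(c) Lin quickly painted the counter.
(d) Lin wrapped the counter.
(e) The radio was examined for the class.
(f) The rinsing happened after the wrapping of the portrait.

(a), (c), (e)

(a) Entailed — the narrative places the examining before the rinsing.
(b) Not entailed — Lin wrapped the portrait, not the counter; the counter belongs to the painting event.
(c) Entailed — this follows by dropping conjuncts from the painting event's description.
(d) Not entailed — Lin wrapped the portrait, not the counter; the counter belongs to the painting event.
(e) Entailed — this follows by dropping conjuncts from the examining event's description.
(f) Not entailed — the narrative doesn't order the wrapping relative to the rinsing.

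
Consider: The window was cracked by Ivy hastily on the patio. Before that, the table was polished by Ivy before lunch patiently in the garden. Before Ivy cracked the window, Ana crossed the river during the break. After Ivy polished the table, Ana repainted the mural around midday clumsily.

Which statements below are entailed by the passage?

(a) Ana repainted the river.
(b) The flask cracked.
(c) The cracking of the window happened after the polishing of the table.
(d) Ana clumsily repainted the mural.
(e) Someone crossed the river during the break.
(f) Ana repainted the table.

(a) Not entailed — Ana repainted the mural, not the river; the river belongs to the crossing event.
(b) Not entailed — the window is what cracked, not the flask.
(c) Entailed — the narrative places the polishing before the cracking.
(d) Entailed — dropping 'around midday' leaves a sub-description the original still satisfies.
(e) Entailed — every conjunct here is already in the original crossing event.
(f) Not entailed — Ana repainted the mural, not the table; the table belongs to the polishing event.

(c), (d), (e)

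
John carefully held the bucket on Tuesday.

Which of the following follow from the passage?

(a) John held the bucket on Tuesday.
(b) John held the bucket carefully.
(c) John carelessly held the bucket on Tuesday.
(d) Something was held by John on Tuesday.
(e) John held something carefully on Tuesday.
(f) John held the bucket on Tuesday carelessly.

(a) Entailed — every conjunct here is already in the original holding event.
(b) Entailed — dropping 'on Tuesday' leaves a sub-description the original still satisfies.
(c) Not entailed — 'carelessly' adds a manner not in (and inconsistent with) the original.
(d) Entailed — dropping 'carefully' and generalizing the patient leaves a sub-description the original still satisfies.
(e) Entailed — every conjunct here is already in the original holding event.
(f) Not entailed — 'carelessly' adds a manner not in (and inconsistent with) the original.

(a), (b), (d), (e)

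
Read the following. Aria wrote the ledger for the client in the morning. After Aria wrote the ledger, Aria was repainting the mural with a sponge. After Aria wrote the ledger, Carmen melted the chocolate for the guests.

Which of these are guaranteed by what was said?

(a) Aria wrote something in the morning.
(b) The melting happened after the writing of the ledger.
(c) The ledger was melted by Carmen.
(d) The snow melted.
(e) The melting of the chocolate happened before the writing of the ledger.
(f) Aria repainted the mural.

(a) Entailed — this follows by dropping conjuncts from the writing event's description.
(b) Entailed — the narrative places the writing before the melting.
(c) Not entailed — Carmen melted the chocolate, not the ledger; the ledger belongs to the writing event.
(d) Not entailed — the chocolate is what melted, not the snow.
(e) Not entailed — the narrative places the writing before the melting, not after.
(f) Not entailed — 'was repainting' is progressive on an accomplishment; it does not entail the completed 'repainted'.

(a), (b)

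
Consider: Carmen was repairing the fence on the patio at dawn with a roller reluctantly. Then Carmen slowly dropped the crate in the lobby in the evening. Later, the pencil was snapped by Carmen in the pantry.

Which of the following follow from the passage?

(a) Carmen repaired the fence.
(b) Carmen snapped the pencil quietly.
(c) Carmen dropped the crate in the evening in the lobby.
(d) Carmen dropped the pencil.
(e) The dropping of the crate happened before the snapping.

(c), (e)

(a) Not entailed — 'was repairing' is progressive on an accomplishment; it does not entail the completed 'repaired'.
(b) Not entailed — 'quietly' adds information not in the original event.
(c) Entailed — the original entails any weakening of itself; this just drops 'slowly'.
(d) Not entailed — Carmen dropped the crate, not the pencil; the pencil belongs to the snapping event.
(e) Entailed — the narrative places the dropping before the snapping.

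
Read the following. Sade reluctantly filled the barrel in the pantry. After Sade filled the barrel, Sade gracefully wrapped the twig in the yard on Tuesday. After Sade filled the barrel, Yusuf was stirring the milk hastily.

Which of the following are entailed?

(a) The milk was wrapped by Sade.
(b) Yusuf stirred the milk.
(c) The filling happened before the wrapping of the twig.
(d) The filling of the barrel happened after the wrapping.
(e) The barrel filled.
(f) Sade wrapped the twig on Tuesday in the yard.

(b), (c), (e), (f)

(a) Not entailed — Sade wrapped the twig, not the milk; the milk belongs to the stirring event.
(b) Entailed — 'stir' is an activity; 'was stirring' entails that some stirring happened, so 'stirred' holds.
(c) Entailed — the narrative places the filling before the wrapping.
(d) Not entailed — the narrative places the filling before the wrapping, not after.
(e) Entailed — 'Sade filled the barrel' is causative; it entails the inchoative 'the barrel filled'.
(f) Entailed — this follows by dropping conjuncts from the wrapping event's description.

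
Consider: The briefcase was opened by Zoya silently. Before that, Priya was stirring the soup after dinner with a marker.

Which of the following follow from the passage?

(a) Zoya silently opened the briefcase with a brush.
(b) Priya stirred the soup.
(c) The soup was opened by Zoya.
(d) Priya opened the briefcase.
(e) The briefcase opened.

(b), (e)

(a) Not entailed — 'with a brush' adds information not in the original event.
(b) Entailed — 'stir' is an activity; 'was stirring' entails that some stirring happened, so 'stirred' holds.
(c) Not entailed — Zoya opened the briefcase, not the soup; the soup belongs to the stirring event.
(d) Not entailed — the passage has Zoya opening the briefcase, not Priya.
(e) Entailed — 'Zoya opened the briefcase' is causative; it entails the inchoative 'the briefcase opened'.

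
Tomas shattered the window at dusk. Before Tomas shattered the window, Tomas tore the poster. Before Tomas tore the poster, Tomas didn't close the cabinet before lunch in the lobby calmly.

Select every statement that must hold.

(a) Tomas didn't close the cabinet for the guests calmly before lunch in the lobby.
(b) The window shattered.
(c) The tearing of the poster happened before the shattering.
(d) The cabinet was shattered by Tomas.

(a), (b), (c)

(a) Entailed — under negation, adding a further restriction is entailed: if no such closing event occurred, none occurred for the guests either.
(b) Entailed — 'Tomas shattered the window' is causative; it entails the inchoative 'the window shattered'.
(c) Entailed — the narrative places the tearing before the shattering.
(d) Not entailed — Tomas shattered the window, not the cabinet; the cabinet belongs to the closing event.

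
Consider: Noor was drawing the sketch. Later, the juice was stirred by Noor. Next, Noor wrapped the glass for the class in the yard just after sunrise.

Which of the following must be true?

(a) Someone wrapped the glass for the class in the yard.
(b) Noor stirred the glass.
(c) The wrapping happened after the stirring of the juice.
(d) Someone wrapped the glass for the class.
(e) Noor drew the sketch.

(a) Entailed — the original entails any weakening of itself; this just drops 'just after sunrise' and generalizes the agent.
(b) Not entailed — Noor stirred the juice, not the glass; the glass belongs to the wrapping event.
(c) Entailed — the narrative places the stirring before the wrapping.
(d) Entailed — this follows by dropping conjuncts from the wrapping event's description.
(e) Not entailed — 'was drawing' is progressive on an accomplishment; it does not entail the completed 'drew'.

(a), (c), (d)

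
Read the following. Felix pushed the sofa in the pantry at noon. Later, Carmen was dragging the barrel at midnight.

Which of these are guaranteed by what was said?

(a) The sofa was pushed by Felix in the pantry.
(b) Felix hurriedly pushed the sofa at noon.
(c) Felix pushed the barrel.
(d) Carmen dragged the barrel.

(a), (d)

(a) Entailed — the original entails any weakening of itself; this just drops 'at noon'.
(b) Not entailed — 'hurriedly' adds information not in the original event.
(c) Not entailed — Felix pushed the sofa, not the barrel; the barrel belongs to the dragging event.
(d) Entailed — 'drag' is an activity; 'was dragging' entails that some dragging happened, so 'dragged' holds.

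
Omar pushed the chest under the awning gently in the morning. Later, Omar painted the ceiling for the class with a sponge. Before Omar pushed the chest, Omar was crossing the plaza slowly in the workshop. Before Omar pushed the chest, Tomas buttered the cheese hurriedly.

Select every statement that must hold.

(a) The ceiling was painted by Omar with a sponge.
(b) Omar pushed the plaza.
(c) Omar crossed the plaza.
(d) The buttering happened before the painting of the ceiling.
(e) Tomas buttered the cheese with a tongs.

(a), (d)

(a) Entailed — dropping 'for the class' leaves a sub-description the original still satisfies.
(b) Not entailed — Omar pushed the chest, not the plaza; the plaza belongs to the crossing event.
(c) Not entailed — 'was crossing' is progressive on an accomplishment; it does not entail the completed 'crossed'.
(d) Entailed — the narrative places the buttering before the painting.
(e) Not entailed — 'with a tongs' adds information not in the original event.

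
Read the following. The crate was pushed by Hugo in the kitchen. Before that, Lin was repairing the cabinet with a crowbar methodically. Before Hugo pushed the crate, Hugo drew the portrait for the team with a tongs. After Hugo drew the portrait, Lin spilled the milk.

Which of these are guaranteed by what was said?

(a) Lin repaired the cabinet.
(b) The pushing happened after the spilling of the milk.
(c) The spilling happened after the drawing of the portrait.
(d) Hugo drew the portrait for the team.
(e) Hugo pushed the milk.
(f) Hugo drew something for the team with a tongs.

(a) Not entailed — 'was repairing' is progressive on an accomplishment; it does not entail the completed 'repaired'.
(b) Not entailed — the narrative doesn't order the spilling relative to the pushing.
(c) Entailed — the narrative places the drawing before the spilling.
(d) Entailed — the original entails any weakening of itself; this just drops 'with a tongs'.
(e) Not entailed — Hugo pushed the crate, not the milk; the milk belongs to the spilling event.
(f) Entailed — every conjunct here is already in the original drawing event.

(c), (d), (f)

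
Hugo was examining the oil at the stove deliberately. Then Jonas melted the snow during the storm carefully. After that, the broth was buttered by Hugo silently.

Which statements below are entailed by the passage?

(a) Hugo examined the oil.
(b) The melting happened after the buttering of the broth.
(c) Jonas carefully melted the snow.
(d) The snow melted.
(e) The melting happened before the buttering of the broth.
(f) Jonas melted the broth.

(a) Entailed — 'examine' is an activity; 'was examining' entails that some examining happened, so 'examined' holds.
(b) Not entailed — the narrative places the melting before the buttering, not after.
(c) Entailed — the original entails any weakening of itself; this just drops 'during the storm'.
(d) Entailed — 'Jonas melted the snow' is causative; it entails the inchoative 'the snow melted'.
(e) Entailed — the narrative places the melting before the buttering.
(f) Not entailed — Jonas melted the snow, not the broth; the broth belongs to the buttering event.

(a), (c), (d), (e)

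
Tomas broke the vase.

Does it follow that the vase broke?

'Tomas broke the vase' is the causative; it entails the inchoative 'the vase broke'.

yes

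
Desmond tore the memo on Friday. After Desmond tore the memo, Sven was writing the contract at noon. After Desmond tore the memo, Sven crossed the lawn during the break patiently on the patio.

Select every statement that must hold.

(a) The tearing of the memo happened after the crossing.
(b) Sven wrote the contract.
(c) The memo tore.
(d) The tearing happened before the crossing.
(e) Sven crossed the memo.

(c), (d)

(a) Not entailed — the narrative places the tearing before the crossing, not after.
(b) Not entailed — 'was writing' is progressive on an accomplishment; it does not entail the completed 'wrote'.
(c) Entailed — 'Desmond tore the memo' is causative; it entails the inchoative 'the memo tore'.
(d) Entailed — the narrative places the tearing before the crossing.
(e) Not entailed — Sven crossed the lawn, not the memo; the memo belongs to the tearing event.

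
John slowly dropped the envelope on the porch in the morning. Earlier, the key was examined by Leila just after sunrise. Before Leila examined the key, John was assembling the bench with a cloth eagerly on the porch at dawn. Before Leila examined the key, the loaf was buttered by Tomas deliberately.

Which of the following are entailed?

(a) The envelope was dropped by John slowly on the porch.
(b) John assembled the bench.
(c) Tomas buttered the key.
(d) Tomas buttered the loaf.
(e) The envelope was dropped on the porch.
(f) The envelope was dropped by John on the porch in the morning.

(a), (d), (e), (f)

(a) Entailed — every conjunct here is already in the original dropping event.
(b) Not entailed — 'was assembling' is progressive on an accomplishment; it does not entail the completed 'assembled'.
(c) Not entailed — Tomas buttered the loaf, not the key; the key belongs to the examining event.
(d) Entailed — the original entails any weakening of itself; this just drops 'deliberately'.
(e) Entailed — the original entails any weakening of itself; this just drops 'in the morning', 'slowly' and generalizes the agent.
(f) Entailed — every conjunct here is already in the original dropping event.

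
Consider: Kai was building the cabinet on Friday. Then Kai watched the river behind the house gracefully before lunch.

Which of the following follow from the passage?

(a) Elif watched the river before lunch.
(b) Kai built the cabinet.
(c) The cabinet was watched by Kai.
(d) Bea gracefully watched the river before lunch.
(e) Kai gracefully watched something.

(e)

(a) Not entailed — the passage has Kai watching the river, not Elif.
(b) Not entailed — 'was building' is progressive on an accomplishment; it does not entail the completed 'built'.
(c) Not entailed — Kai watched the river, not the cabinet; the cabinet belongs to the building event.
(d) Not entailed — the passage has Kai watching the river, not Bea.
(e) Entailed — this follows by dropping conjuncts from the watching event's description.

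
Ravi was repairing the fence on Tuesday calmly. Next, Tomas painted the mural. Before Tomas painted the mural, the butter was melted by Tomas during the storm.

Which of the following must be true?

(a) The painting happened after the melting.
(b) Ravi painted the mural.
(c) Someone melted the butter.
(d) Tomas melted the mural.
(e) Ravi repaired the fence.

(a), (c)

(a) Entailed — the narrative places the melting before the painting.
(b) Not entailed — the passage has Tomas painting the mural, not Ravi.
(c) Entailed — dropping 'during the storm' and generalizing the agent leaves a sub-description the original still satisfies.
(d) Not entailed — Tomas melted the butter, not the mural; the mural belongs to the painting event.
(e) Not entailed — 'was repairing' is progressive on an accomplishment; it does not entail the completed 'repaired'.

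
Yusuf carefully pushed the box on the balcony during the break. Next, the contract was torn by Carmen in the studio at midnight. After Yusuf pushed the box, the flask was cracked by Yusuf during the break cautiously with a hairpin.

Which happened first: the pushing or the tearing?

The connectives place the pushing before the tearing.

the pushing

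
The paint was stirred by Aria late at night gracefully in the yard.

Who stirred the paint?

'Aria' marks the agent of the stirring event.

Aria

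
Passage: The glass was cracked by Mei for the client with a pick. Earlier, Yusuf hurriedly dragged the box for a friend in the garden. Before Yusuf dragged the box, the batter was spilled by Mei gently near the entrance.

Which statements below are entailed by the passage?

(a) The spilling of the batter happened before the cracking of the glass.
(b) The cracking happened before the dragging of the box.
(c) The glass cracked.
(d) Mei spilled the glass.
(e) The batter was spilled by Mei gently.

(a) Entailed — the narrative places the spilling before the cracking.
(b) Not entailed — the narrative places the dragging before the cracking, not after.
(c) Entailed — 'Mei cracked the glass' is causative; it entails the inchoative 'the glass cracked'.
(d) Not entailed — Mei spilled the batter, not the glass; the glass belongs to the cracking event.
(e) Entailed — this follows by dropping conjuncts from the spilling event's description.

(a), (c), (e)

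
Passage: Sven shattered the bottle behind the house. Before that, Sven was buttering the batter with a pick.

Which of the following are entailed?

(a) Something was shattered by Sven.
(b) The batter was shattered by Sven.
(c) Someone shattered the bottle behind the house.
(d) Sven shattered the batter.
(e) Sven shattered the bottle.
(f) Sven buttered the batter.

(a) Entailed — this follows by dropping conjuncts from the shattering event's description.
(b) Not entailed — Sven shattered the bottle, not the batter; the batter belongs to the buttering event.
(c) Entailed — the original entails any weakening of itself; this just generalizes the agent.
(d) Not entailed — Sven shattered the bottle, not the batter; the batter belongs to the buttering event.
(e) Entailed — this follows by dropping conjuncts from the shattering event's description.
(f) Not entailed — 'was buttering' is progressive on an accomplishment; it does not entail the completed 'buttered'.

(a), (c), (e)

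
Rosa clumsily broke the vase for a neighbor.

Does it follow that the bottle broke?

Nothing is said about any bottle; only the vase is affected.

no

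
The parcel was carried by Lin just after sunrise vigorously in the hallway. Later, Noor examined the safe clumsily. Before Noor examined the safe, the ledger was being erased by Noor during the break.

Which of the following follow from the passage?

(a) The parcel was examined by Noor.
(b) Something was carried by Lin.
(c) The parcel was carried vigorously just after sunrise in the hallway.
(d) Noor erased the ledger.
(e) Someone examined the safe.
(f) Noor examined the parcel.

(b), (c), (e)

(a) Not entailed — Noor examined the safe, not the parcel; the parcel belongs to the carrying event.
(b) Entailed — every conjunct here is already in the original carrying event.
(c) Entailed — the original entails any weakening of itself; this just generalizes the agent.
(d) Not entailed — 'was erasing' is progressive on an accomplishment; it does not entail the completed 'erased'.
(e) Entailed — dropping 'clumsily' and generalizing the agent leaves a sub-description the original still satisfies.
(f) Not entailed — Noor examined the safe, not the parcel; the parcel belongs to the carrying event.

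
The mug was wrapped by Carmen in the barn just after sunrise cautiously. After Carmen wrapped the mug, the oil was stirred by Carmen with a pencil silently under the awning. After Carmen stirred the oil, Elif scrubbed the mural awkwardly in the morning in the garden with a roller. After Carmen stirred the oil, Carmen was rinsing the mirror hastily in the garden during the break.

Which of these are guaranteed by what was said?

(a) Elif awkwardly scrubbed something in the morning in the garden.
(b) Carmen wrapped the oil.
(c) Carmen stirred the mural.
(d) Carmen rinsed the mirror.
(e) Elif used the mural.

(a), (d)

(a) Entailed — dropping 'with a roller' and generalizing the patient leaves a sub-description the original still satisfies.
(b) Not entailed — Carmen wrapped the mug, not the oil; the oil belongs to the stirring event.
(c) Not entailed — Carmen stirred the oil, not the mural; the mural belongs to the scrubbing event.
(d) Entailed — 'rinse' is an activity; 'was rinsing' entails that some rinsing happened, so 'rinsed' holds.
(e) Not entailed — the mural is the patient, not an instrument — Elif used a roller.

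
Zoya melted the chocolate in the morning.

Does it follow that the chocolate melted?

'Zoya melted the chocolate' is the causative; it entails the inchoative 'the chocolate melted'.

yes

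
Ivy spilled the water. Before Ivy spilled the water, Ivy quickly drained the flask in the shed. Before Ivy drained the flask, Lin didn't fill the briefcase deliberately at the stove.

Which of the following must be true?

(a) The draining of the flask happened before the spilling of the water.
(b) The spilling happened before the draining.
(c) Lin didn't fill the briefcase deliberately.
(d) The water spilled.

(a) Entailed — the narrative places the draining before the spilling.
(b) Not entailed — the narrative places the draining before the spilling, not after.
(c) Not entailed — dropping 'at the stove' under negation is not valid — the original leaves open that Lin filled the briefcase some other way.
(d) Entailed — 'Ivy spilled the water' is causative; it entails the inchoative 'the water spilled'.

(a), (d)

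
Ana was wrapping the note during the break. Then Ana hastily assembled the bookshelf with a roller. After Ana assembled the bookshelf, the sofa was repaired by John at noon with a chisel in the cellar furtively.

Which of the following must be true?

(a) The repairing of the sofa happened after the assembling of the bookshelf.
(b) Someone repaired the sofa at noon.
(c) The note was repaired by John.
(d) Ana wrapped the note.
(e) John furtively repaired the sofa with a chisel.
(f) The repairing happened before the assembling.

(a), (b), (e)

(a) Entailed — the narrative places the assembling before the repairing.
(b) Entailed — every conjunct here is already in the original repairing event.
(c) Not entailed — John repaired the sofa, not the note; the note belongs to the wrapping event.
(d) Not entailed — 'was wrapping' is progressive on an accomplishment; it does not entail the completed 'wrapped'.
(e) Entailed — this follows by dropping conjuncts from the repairing event's description.
(f) Not entailed — the narrative places the assembling before the repairing, not after.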